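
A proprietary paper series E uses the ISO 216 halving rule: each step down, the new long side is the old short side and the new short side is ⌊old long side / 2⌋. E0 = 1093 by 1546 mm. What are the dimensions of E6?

E1: ⌊1546/2⌋ × 1093 = 773 × 1093 mm
E2: ⌊1093/2⌋ × 773 = 546 × 773 mm
E3: ⌊773/2⌋ × 546 = 386 × 546 mm
E4: ⌊546/2⌋ × 386 = 273 × 386 mm
E5: ⌊386/2⌋ × 273 = 193 × 273 mm
E6: ⌊273/2⌋ × 193 = 136 × 193 mm

136 × 193 mm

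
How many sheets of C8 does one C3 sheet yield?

32

Each ISO step halves the sheet: 1 × C3 → 2 × C4 → 4 × C5 → 8 × C6 → …
From C3 to C8 is 5 halving steps: 2^5 = 32.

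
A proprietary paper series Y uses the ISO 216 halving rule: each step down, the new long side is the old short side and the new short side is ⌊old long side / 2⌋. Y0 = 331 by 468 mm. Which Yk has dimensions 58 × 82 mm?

Y5

Y0: 331 × 468 mm
Y1: 234 × 331 mm
Y2: 165 × 234 mm
Y3: 117 × 165 mm
Y4: 82 × 117 mm
Y5: 58 × 82 mm
Y6: 41 × 58 mm
→ matches Y5.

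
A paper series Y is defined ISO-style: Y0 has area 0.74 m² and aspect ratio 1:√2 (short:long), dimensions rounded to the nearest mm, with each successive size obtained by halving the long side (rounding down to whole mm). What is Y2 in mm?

361 × 511 mm

Let Y0's short side be w mm. w · w√2 = 0.74 m² = 740,000 mm², so w ≈ 723.4 mm and w√2 ≈ 1023.0 mm → Y0 = 723 × 1023 mm.
Y1: ⌊1023/2⌋ × 723 = 511 × 723 mm
Y2: ⌊723/2⌋ × 511 = 361 × 511 mm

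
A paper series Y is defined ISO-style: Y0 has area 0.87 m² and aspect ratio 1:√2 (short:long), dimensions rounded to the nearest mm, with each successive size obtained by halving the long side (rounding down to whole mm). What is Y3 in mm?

277 × 392 mm

Let Y0's short side be w mm. w · w√2 = 0.87 m² = 870,000 mm², so w ≈ 784.3 mm and w√2 ≈ 1109.2 mm → Y0 = 784 × 1109 mm.
Y1: ⌊1109/2⌋ × 784 = 554 × 784 mm
Y2: ⌊784/2⌋ × 554 = 392 × 554 mm
Y3: ⌊554/2⌋ × 392 = 277 × 392 mm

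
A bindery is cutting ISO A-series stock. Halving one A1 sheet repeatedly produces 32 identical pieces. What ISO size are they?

32 = 2^5, so 5 halving steps.
A1 → A2 → … → A6 after 5 steps.

A6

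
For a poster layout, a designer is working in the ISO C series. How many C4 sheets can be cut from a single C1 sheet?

Each ISO step halves the sheet: 1 × C1 → 2 × C2 → 4 × C3 → 8 × C4
From C1 to C4 is 3 halving steps: 2^3 = 8.

8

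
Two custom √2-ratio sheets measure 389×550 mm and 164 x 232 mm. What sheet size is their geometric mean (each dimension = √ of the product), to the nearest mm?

Short side: √(389 · 164) = √63796 ≈ 252.6 → 253 mm
Long side: √(550 · 232) = √127600 ≈ 357.2 → 357 mm

253 × 357 mm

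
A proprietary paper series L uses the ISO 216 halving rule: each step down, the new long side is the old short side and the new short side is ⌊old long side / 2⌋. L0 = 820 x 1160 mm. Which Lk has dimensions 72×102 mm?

L7

L0: 820 × 1160 mm
L1: 580 × 820 mm
L2: 410 × 580 mm
L3: 290 × 410 mm
L4: 205 × 290 mm
L5: 145 × 205 mm
L6: 102 × 145 mm
L7: 72 × 102 mm
L8: 51 × 72 mm
→ matches L7.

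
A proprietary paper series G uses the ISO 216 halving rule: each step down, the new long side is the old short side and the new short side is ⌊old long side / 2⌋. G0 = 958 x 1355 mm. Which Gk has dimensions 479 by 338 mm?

G0: 958 × 1355 mm
G1: 677 × 958 mm
G2: 479 × 677 mm
G3: 338 × 479 mm
G4: 239 × 338 mm
→ matches G3.

G3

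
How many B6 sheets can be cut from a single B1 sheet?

Each ISO step halves the sheet: 1 × B1 → 2 × B2 → 4 × B3 → 8 × B4 → …
From B1 to B6 is 5 halving steps: 2^5 = 32.

32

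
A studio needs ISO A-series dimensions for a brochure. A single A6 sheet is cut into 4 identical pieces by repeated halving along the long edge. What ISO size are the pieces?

A8

4 = 2^2, so 2 halving steps.
A6 → A7 → … → A8 after 2 steps.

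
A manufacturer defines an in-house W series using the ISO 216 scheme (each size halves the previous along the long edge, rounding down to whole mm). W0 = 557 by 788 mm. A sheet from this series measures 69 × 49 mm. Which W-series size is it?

W7

W0: 557 × 788 mm
W1: 394 × 557 mm
W2: 278 × 394 mm
W3: 197 × 278 mm
W4: 139 × 197 mm
W5: 98 × 139 mm
W6: 69 × 98 mm
W7: 49 × 69 mm
W8: 34 × 49 mm
→ matches W7.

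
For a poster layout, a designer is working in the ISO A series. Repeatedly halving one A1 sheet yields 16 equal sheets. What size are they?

A5

16 = 2^4, so 4 halving steps.
A1 → A2 → … → A5 after 4 steps.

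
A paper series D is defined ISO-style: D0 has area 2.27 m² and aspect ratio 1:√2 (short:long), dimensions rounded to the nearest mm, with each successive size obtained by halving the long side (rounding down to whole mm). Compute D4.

316 × 448 mm

Let D0's short side be w mm. w · w√2 = 2.27 m² = 2,270,000 mm², so w ≈ 1266.9 mm and w√2 ≈ 1791.7 mm → D0 = 1267 × 1792 mm.
D1: ⌊1792/2⌋ × 1267 = 896 × 1267 mm
D2: ⌊1267/2⌋ × 896 = 633 × 896 mm
D3: ⌊896/2⌋ × 633 = 448 × 633 mm
D4: ⌊633/2⌋ × 448 = 316 × 448 mm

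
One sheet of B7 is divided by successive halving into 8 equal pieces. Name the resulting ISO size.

B10

8 = 2^3, so 3 halving steps.
B7 → B8 → … → B10 after 3 steps.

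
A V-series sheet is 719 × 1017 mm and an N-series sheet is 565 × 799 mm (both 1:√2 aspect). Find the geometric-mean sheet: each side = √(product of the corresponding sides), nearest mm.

Short side: √(719 · 565) = √406235 ≈ 637.4 → 637 mm
Long side: √(1017 · 799) = √812583 ≈ 901.4 → 901 mm

637 × 901 mm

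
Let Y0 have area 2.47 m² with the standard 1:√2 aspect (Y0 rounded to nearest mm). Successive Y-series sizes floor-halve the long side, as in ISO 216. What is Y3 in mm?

467 × 661 mm

Let Y0's short side be w mm. w · w√2 = 2.47 m² = 2,470,000 mm², so w ≈ 1321.6 mm and w√2 ≈ 1869.0 mm → Y0 = 1322 × 1869 mm.
Y1: ⌊1869/2⌋ × 1322 = 934 × 1322 mm
Y2: ⌊1322/2⌋ × 934 = 661 × 934 mm
Y3: ⌊934/2⌋ × 661 = 467 × 661 mm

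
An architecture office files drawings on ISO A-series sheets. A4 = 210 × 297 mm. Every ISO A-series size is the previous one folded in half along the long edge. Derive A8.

52 × 74 mm

A5: ⌊297/2⌋ × 210 = 148 × 210 mm
A6: ⌊210/2⌋ × 148 = 105 × 148 mm
A7: ⌊148/2⌋ × 105 = 74 × 105 mm
A8: ⌊105/2⌋ × 74 = 52 × 74 mm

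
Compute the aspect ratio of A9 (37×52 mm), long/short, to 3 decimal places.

52 / 37 = 1.405
ISO 216 targets √2 ≈ 1.414; the -0.009 deviation is from mm rounding.

1.405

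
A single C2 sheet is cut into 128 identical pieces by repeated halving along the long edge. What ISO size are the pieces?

128 = 2^7, so 7 halving steps.
C2 → C3 → … → C9 after 7 steps.

C9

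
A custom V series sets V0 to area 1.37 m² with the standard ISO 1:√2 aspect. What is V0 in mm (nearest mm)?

Let the short side be w mm. Then w · w√2 = 1.37 m² = 1,370,000 mm².
w² = 1,370,000/√2, so w ≈ 984.2 mm; long side = w√2 ≈ 1391.9 mm.

984 × 1392 mm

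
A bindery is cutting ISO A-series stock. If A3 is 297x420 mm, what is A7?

74 × 105 mm

A4: ⌊420/2⌋ × 297 = 210 × 297 mm
A5: ⌊297/2⌋ × 210 = 148 × 210 mm
A6: ⌊210/2⌋ × 148 = 105 × 148 mm
A7: ⌊148/2⌋ × 105 = 74 × 105 mm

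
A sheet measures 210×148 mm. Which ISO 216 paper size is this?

A5 (148 × 210 mm)

Aspect ratio 210/148 ≈ 1.419 — close to the ISO √2 ≈ 1.414.
In the A-series (A0 area = 1 m²): A5 = 148 × 210 mm.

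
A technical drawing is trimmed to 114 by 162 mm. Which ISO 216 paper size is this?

C6 (114 × 162 mm)

Aspect ratio 162/114 ≈ 1.421 — close to the ISO √2 ≈ 1.414.
In the C-series (envelope sizes, between A and B): C6 = 114 × 162 mm.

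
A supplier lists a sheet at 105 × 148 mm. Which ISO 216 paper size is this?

A6 (105 × 148 mm)

Aspect ratio 148/105 ≈ 1.410 — close to the ISO √2 ≈ 1.414.
In the A-series (A0 area = 1 m²): A6 = 105 × 148 mm.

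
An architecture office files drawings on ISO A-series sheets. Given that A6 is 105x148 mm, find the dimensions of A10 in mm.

A7: ⌊148/2⌋ × 105 = 74 × 105 mm
A8: ⌊105/2⌋ × 74 = 52 × 74 mm
A9: ⌊74/2⌋ × 52 = 37 × 52 mm
A10: ⌊52/2⌋ × 37 = 26 × 37 mm

26 × 37 mm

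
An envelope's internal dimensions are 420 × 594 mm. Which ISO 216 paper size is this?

A2 (420 × 594 mm)

Aspect ratio 594/420 ≈ 1.414 — close to the ISO √2 ≈ 1.414.
In the A-series (A0 area = 1 m²): A2 = 420 × 594 mm.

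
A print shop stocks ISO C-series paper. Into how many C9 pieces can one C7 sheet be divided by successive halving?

Each ISO step halves the sheet: 1 × C7 → 2 × C8 → 4 × C9
From C7 to C9 is 2 halving steps: 2^2 = 4.

4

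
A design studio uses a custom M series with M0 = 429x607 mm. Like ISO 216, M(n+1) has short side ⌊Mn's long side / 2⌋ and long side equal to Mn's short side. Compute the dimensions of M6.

53 × 75 mm

M1 = 303 × 429 mm (from M0 by 1 halving).
M2: ⌊429/2⌋ × 303 = 214 × 303 mm
M3: ⌊303/2⌋ × 214 = 151 × 214 mm
M4: ⌊214/2⌋ × 151 = 107 × 151 mm
M5: ⌊151/2⌋ × 107 = 75 × 107 mm
M6: ⌊107/2⌋ × 75 = 53 × 75 mm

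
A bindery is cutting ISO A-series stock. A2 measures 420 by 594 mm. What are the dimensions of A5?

A3: ⌊594/2⌋ × 420 = 297 × 420 mm
A4: ⌊420/2⌋ × 297 = 210 × 297 mm
A5: ⌊297/2⌋ × 210 = 148 × 210 mm

148 × 210 mm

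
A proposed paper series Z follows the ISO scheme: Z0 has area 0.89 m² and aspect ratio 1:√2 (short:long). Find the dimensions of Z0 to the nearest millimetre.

793 × 1122 mm

Let the short side be w mm. Then w · w√2 = 0.89 m² = 890,000 mm².
w² = 890,000/√2, so w ≈ 793.3 mm; long side = w√2 ≈ 1121.9 mm.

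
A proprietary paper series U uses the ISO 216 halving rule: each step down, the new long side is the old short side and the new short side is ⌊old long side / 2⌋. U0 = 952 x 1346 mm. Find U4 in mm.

U1: ⌊1346/2⌋ × 952 = 673 × 952 mm
U2: ⌊952/2⌋ × 673 = 476 × 673 mm
U3: ⌊673/2⌋ × 476 = 336 × 476 mm
U4: ⌊476/2⌋ × 336 = 238 × 336 mm

238 × 336 mm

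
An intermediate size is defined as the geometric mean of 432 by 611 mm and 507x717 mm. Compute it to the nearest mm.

Short side: √(432 · 507) = √219024 ≈ 468.0 → 468 mm
Long side: √(611 · 717) = √438087 ≈ 661.9 → 662 mm

468 × 662 mm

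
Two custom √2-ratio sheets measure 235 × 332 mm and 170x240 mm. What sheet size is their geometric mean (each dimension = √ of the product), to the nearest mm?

Short side: √(235 · 170) = √39950 ≈ 199.9 → 200 mm
Long side: √(332 · 240) = √79680 ≈ 282.3 → 282 mm

200 × 282 mm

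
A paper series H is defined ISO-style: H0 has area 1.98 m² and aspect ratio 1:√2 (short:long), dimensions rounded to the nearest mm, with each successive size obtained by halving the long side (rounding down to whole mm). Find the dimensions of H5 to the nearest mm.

209 × 295 mm

Let H0's short side be w mm. w · w√2 = 1.98 m² = 1,980,000 mm², so w ≈ 1183.2 mm and w√2 ≈ 1673.4 mm → H0 = 1183 × 1673 mm.
H1: ⌊1673/2⌋ × 1183 = 836 × 1183 mm
H2: ⌊1183/2⌋ × 836 = 591 × 836 mm
H3: ⌊836/2⌋ × 591 = 418 × 591 mm
H4: ⌊591/2⌋ × 418 = 295 × 418 mm
H5: ⌊418/2⌋ × 295 = 209 × 295 mm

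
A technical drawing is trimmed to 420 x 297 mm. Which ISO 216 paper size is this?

A3 (297 × 420 mm)

Aspect ratio 420/297 ≈ 1.414 — close to the ISO √2 ≈ 1.414.
In the A-series (A0 area = 1 m²): A3 = 297 × 420 mm.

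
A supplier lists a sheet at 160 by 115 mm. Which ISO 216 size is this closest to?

Aspect ratio 160/115 ≈ 1.391 (ISO target is √2 ≈ 1.414).
In the C-series (envelope sizes, between A and B): C6 = 114 × 162 mm.
Off by 3 mm total — nearest standard size.

C6 (114 × 162 mm)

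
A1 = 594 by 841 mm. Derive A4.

A2: ⌊841/2⌋ × 594 = 420 × 594 mm
A3: ⌊594/2⌋ × 420 = 297 × 420 mm
A4: ⌊420/2⌋ × 297 = 210 × 297 mm

210 × 297 mm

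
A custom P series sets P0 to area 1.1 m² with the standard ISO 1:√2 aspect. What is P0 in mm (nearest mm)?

Let the short side be w mm. Then w · w√2 = 1.1 m² = 1,100,000 mm².
w² = 1,100,000/√2, so w ≈ 881.9 mm; long side = w√2 ≈ 1247.3 mm.

882 × 1247 mm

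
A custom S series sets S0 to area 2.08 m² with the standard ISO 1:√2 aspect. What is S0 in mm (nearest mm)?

1213 × 1715 mm

Let the short side be w mm. Then w · w√2 = 2.08 m² = 2,080,000 mm².
w² = 2,080,000/√2, so w ≈ 1212.8 mm; long side = w√2 ≈ 1715.1 mm.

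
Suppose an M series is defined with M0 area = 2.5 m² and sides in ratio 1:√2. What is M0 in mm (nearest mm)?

1330 × 1880 mm

Let the short side be w mm. Then w · w√2 = 2.5 m² = 2,500,000 mm².
w² = 2,500,000/√2, so w ≈ 1329.6 mm; long side = w√2 ≈ 1880.3 mm.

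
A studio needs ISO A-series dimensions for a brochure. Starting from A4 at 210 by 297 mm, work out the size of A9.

A5: ⌊297/2⌋ × 210 = 148 × 210 mm
A6: ⌊210/2⌋ × 148 = 105 × 148 mm
A7: ⌊148/2⌋ × 105 = 74 × 105 mm
A8: ⌊105/2⌋ × 74 = 52 × 74 mm
A9: ⌊74/2⌋ × 52 = 37 × 52 mm

37 × 52 mm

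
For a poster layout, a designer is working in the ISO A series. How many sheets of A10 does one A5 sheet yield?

Each ISO step halves the sheet: 1 × A5 → 2 × A6 → 4 × A7 → 8 × A8 → …
From A5 to A10 is 5 halving steps: 2^5 = 32.

32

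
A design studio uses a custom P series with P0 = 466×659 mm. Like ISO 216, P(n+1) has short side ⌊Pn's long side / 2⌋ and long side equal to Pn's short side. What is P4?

116 × 164 mm

P1: ⌊659/2⌋ × 466 = 329 × 466 mm
P2: ⌊466/2⌋ × 329 = 233 × 329 mm
P3: ⌊329/2⌋ × 233 = 164 × 233 mm
P4: ⌊233/2⌋ × 164 = 116 × 164 mm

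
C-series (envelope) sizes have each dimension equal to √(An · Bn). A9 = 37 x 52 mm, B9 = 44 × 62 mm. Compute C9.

40 × 57 mm

Short side: √(37 · 44) = √1628 ≈ 40.3 → 40 mm
Long side: √(52 · 62) = √3224 ≈ 56.8 → 57 mm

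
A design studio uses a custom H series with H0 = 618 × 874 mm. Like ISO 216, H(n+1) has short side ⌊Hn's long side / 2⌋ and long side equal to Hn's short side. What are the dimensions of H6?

77 × 109 mm

H1 = 437 × 618 mm (from H0 by 1 halving).
H2: ⌊618/2⌋ × 437 = 309 × 437 mm
H3: ⌊437/2⌋ × 309 = 218 × 309 mm
H4: ⌊309/2⌋ × 218 = 154 × 218 mm
H5: ⌊218/2⌋ × 154 = 109 × 154 mm
H6: ⌊154/2⌋ × 109 = 77 × 109 mm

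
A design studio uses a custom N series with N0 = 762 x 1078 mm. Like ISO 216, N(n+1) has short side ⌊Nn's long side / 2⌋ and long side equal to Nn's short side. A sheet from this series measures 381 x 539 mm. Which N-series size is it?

N2

N0: 762 × 1078 mm
N1: 539 × 762 mm
N2: 381 × 539 mm
N3: 269 × 381 mm
→ matches N2.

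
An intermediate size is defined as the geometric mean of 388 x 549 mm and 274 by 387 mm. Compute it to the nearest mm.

326 × 461 mm

Short side: √(388 · 274) = √106312 ≈ 326.1 → 326 mm
Long side: √(549 · 387) = √212463 ≈ 460.9 → 461 mm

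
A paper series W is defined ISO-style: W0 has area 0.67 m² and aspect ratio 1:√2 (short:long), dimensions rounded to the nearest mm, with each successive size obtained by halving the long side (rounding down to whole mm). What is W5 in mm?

121 × 172 mm

Let W0's short side be w mm. w · w√2 = 0.67 m² = 670,000 mm², so w ≈ 688.3 mm and w√2 ≈ 973.4 mm → W0 = 688 × 973 mm.
W1: ⌊973/2⌋ × 688 = 486 × 688 mm
W2: ⌊688/2⌋ × 486 = 344 × 486 mm
W3: ⌊486/2⌋ × 344 = 243 × 344 mm
W4: ⌊344/2⌋ × 243 = 172 × 243 mm
W5: ⌊243/2⌋ × 172 = 121 × 172 mm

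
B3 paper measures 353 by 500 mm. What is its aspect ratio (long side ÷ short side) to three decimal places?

500 / 353 = 1.416
ISO 216 targets √2 ≈ 1.414; the +0.002 deviation is from mm rounding.

1.416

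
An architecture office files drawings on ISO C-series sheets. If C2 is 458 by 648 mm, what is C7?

C3: ⌊648/2⌋ × 458 = 324 × 458 mm
C4: ⌊458/2⌋ × 324 = 229 × 324 mm
C5: ⌊324/2⌋ × 229 = 162 × 229 mm
C6: ⌊229/2⌋ × 162 = 114 × 162 mm
C7: ⌊162/2⌋ × 114 = 81 × 114 mm

81 × 114 mm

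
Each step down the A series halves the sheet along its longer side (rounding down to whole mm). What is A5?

148 × 210 mm

A0 = 841 × 1189 mm (A0 has area 1 m², aspect 1:√2).
A1: ⌊1189/2⌋ × 841 = 594 × 841 mm
A2: ⌊841/2⌋ × 594 = 420 × 594 mm
A3: ⌊594/2⌋ × 420 = 297 × 420 mm
A4: ⌊420/2⌋ × 297 = 210 × 297 mm
A5: ⌊297/2⌋ × 210 = 148 × 210 mm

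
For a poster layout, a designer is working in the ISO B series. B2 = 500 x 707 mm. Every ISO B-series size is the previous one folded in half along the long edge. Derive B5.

176 × 250 mm

B3: ⌊707/2⌋ × 500 = 353 × 500 mm
B4: ⌊500/2⌋ × 353 = 250 × 353 mm
B5: ⌊353/2⌋ × 250 = 176 × 250 mm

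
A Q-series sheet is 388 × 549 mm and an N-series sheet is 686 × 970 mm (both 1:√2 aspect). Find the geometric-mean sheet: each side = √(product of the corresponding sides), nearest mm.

516 × 730 mm

Short side: √(388 · 686) = √266168 ≈ 515.9 → 516 mm
Long side: √(549 · 970) = √532530 ≈ 729.7 → 730 mm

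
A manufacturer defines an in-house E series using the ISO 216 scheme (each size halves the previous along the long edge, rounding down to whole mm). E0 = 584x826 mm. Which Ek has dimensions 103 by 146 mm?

E0: 584 × 826 mm
E1: 413 × 584 mm
E2: 292 × 413 mm
E3: 206 × 292 mm
E4: 146 × 206 mm
E5: 103 × 146 mm
E6: 73 × 103 mm
→ matches E5.

E5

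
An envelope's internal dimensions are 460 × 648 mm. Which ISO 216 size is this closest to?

C2 (458 × 648 mm)

Aspect ratio 648/460 ≈ 1.409 — close to the ISO √2 ≈ 1.414.
In the C-series (envelope sizes, between A and B): C2 = 458 × 648 mm.
Off by 2 mm total — nearest standard size.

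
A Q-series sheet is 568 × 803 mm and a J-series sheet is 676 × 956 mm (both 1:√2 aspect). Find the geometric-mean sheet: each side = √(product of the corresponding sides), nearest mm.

620 × 876 mm

Short side: √(568 · 676) = √383968 ≈ 619.7 → 620 mm
Long side: √(803 · 956) = √767668 ≈ 876.2 → 876 mm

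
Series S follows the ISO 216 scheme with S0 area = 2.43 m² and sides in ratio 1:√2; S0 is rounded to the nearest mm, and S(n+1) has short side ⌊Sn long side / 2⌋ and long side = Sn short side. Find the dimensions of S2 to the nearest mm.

655 × 927 mm

Let S0's short side be w mm. w · w√2 = 2.43 m² = 2,430,000 mm², so w ≈ 1310.8 mm and w√2 ≈ 1853.8 mm → S0 = 1311 × 1854 mm.
S1: ⌊1854/2⌋ × 1311 = 927 × 1311 mm
S2: ⌊1311/2⌋ × 927 = 655 × 927 mm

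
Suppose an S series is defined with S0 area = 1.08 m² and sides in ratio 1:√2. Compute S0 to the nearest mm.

874 × 1236 mm

Let the short side be w mm. Then w · w√2 = 1.08 m² = 1,080,000 mm².
w² = 1,080,000/√2, so w ≈ 873.9 mm; long side = w√2 ≈ 1235.9 mm.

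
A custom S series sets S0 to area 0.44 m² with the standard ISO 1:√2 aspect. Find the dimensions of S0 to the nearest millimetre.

558 × 789 mm

Let the short side be w mm. Then w · w√2 = 0.44 m² = 440,000 mm².
w² = 440,000/√2, so w ≈ 557.8 mm; long side = w√2 ≈ 788.8 mm.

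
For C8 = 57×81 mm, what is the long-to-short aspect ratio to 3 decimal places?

1.421

81 / 57 = 1.421
ISO 216 targets √2 ≈ 1.414; the +0.007 deviation is from mm rounding.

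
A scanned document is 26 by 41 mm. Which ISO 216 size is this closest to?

Aspect ratio 41/26 ≈ 1.577 (ISO target is √2 ≈ 1.414).
In the C-series (envelope sizes, between A and B): C10 = 28 × 40 mm.
Off by 3 mm total — nearest standard size.

C10 (28 × 40 mm)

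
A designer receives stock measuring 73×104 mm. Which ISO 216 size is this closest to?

A7 (74 × 105 mm)

Aspect ratio 104/73 ≈ 1.425 — close to the ISO √2 ≈ 1.414.
In the A-series (A0 area = 1 m²): A7 = 74 × 105 mm.
Off by 2 mm total — nearest standard size.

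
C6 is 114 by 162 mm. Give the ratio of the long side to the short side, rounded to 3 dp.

162 / 114 = 1.421
ISO 216 targets √2 ≈ 1.414; the +0.007 deviation is from mm rounding.

1.421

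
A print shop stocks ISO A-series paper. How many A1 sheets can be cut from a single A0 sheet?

Each ISO step halves the sheet: 1 × A0 → 2 × A1
From A0 to A1 is 1 halving step: 2^1 = 2.

2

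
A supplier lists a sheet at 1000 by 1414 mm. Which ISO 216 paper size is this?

B0 (1000 × 1414 mm)

Aspect ratio 1414/1000 ≈ 1.414 — close to the ISO √2 ≈ 1.414.
In the B-series (B0 = 1000 × 1414 mm): B0 = 1000 × 1414 mm.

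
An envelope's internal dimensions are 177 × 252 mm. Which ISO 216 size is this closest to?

Aspect ratio 252/177 ≈ 1.424 — close to the ISO √2 ≈ 1.414.
In the B-series (B0 = 1000 × 1414 mm): B5 = 176 × 250 mm.
Off by 3 mm total — nearest standard size.

B5 (176 × 250 mm)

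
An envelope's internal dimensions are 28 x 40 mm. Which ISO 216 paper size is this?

Aspect ratio 40/28 ≈ 1.429 — close to the ISO √2 ≈ 1.414.
In the C-series (envelope sizes, between A and B): C10 = 28 × 40 mm.

C10 (28 × 40 mm)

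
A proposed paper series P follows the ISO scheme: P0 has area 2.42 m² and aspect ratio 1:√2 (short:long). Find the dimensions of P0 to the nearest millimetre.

1308 × 1850 mm

Let the short side be w mm. Then w · w√2 = 2.42 m² = 2,420,000 mm².
w² = 2,420,000/√2, so w ≈ 1308.1 mm; long side = w√2 ≈ 1850.0 mm.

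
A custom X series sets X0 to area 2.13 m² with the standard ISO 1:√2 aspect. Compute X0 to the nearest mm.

Let the short side be w mm. Then w · w√2 = 2.13 m² = 2,130,000 mm².
w² = 2,130,000/√2, so w ≈ 1227.2 mm; long side = w√2 ≈ 1735.6 mm.

1227 × 1736 mm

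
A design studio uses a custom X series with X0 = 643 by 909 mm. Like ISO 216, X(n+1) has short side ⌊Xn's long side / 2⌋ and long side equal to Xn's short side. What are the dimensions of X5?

113 × 160 mm

X1: ⌊909/2⌋ × 643 = 454 × 643 mm
X2: ⌊643/2⌋ × 454 = 321 × 454 mm
X3: ⌊454/2⌋ × 321 = 227 × 321 mm
X4: ⌊321/2⌋ × 227 = 160 × 227 mm
X5: ⌊227/2⌋ × 160 = 113 × 160 mm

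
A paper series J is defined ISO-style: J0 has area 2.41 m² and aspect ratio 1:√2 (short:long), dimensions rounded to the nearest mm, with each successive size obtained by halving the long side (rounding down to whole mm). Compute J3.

461 × 652 mm

Let J0's short side be w mm. w · w√2 = 2.41 m² = 2,410,000 mm², so w ≈ 1305.4 mm and w√2 ≈ 1846.1 mm → J0 = 1305 × 1846 mm.
J1: ⌊1846/2⌋ × 1305 = 923 × 1305 mm
J2: ⌊1305/2⌋ × 923 = 652 × 923 mm
J3: ⌊923/2⌋ × 652 = 461 × 652 mm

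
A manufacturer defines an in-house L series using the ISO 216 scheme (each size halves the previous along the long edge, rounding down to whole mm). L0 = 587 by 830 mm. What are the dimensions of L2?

293 × 415 mm

L1: ⌊830/2⌋ × 587 = 415 × 587 mm
L2: ⌊587/2⌋ × 415 = 293 × 415 mm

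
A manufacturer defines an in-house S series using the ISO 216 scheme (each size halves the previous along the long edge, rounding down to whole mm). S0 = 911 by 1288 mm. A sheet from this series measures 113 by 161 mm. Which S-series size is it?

S0: 911 × 1288 mm
S1: 644 × 911 mm
S2: 455 × 644 mm
S3: 322 × 455 mm
S4: 227 × 322 mm
S5: 161 × 227 mm
S6: 113 × 161 mm
S7: 80 × 113 mm
→ matches S6.

S6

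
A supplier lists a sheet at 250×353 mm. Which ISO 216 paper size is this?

Aspect ratio 353/250 ≈ 1.412 — close to the ISO √2 ≈ 1.414.
In the B-series (B0 = 1000 × 1414 mm): B4 = 250 × 353 mm.

B4 (250 × 353 mm)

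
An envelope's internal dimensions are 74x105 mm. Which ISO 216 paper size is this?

Aspect ratio 105/74 ≈ 1.419 — close to the ISO √2 ≈ 1.414.
In the A-series (A0 area = 1 m²): A7 = 74 × 105 mm.

A7 (74 × 105 mm)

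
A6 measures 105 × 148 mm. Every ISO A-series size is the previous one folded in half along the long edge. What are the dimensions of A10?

A7: ⌊148/2⌋ × 105 = 74 × 105 mm
A8: ⌊105/2⌋ × 74 = 52 × 74 mm
A9: ⌊74/2⌋ × 52 = 37 × 52 mm
A10: ⌊52/2⌋ × 37 = 26 × 37 mm

26 × 37 mm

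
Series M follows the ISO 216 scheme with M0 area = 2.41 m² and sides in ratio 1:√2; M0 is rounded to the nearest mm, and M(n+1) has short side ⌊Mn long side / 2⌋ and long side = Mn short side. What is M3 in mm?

461 × 652 mm

Let M0's short side be w mm. w · w√2 = 2.41 m² = 2,410,000 mm², so w ≈ 1305.4 mm and w√2 ≈ 1846.1 mm → M0 = 1305 × 1846 mm.
M1: ⌊1846/2⌋ × 1305 = 923 × 1305 mm
M2: ⌊1305/2⌋ × 923 = 652 × 923 mm
M3: ⌊923/2⌋ × 652 = 461 × 652 mm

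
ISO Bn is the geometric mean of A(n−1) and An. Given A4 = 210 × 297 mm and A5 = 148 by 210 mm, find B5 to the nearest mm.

Short side: √(210 · 148) = √31080 ≈ 176.3 → 176 mm
Long side: √(297 · 210) = √62370 ≈ 249.7 → 250 mm

176 × 250 mm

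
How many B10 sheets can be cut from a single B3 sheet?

128

Each ISO step halves the sheet: 1 × B3 → 2 × B4 → 4 × B5 → 8 × B6 → …
From B3 to B10 is 7 halving steps: 2^7 = 128.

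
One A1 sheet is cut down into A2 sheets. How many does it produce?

2

Each ISO step halves the sheet: 1 × A1 → 2 × A2
From A1 to A2 is 1 halving step: 2^1 = 2.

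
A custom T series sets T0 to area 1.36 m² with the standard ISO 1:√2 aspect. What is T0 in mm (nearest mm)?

Let the short side be w mm. Then w · w√2 = 1.36 m² = 1,360,000 mm².
w² = 1,360,000/√2, so w ≈ 980.6 mm; long side = w√2 ≈ 1386.8 mm.

981 × 1387 mm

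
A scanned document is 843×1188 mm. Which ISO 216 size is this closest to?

Aspect ratio 1188/843 ≈ 1.409 — close to the ISO √2 ≈ 1.414.
In the A-series (A0 area = 1 m²): A0 = 841 × 1189 mm.
Off by 3 mm total — nearest standard size.

A0 (841 × 1189 mm)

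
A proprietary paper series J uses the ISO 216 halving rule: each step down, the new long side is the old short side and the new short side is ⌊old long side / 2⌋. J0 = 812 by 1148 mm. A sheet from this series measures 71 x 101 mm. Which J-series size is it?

J0: 812 × 1148 mm
J1: 574 × 812 mm
J2: 406 × 574 mm
J3: 287 × 406 mm
J4: 203 × 287 mm
J5: 143 × 203 mm
J6: 101 × 143 mm
J7: 71 × 101 mm
J8: 50 × 71 mm
→ matches J7.

J7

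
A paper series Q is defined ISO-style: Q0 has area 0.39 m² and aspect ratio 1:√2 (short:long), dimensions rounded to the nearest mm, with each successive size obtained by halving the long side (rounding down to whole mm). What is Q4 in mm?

Let Q0's short side be w mm. w · w√2 = 0.39 m² = 390,000 mm², so w ≈ 525.1 mm and w√2 ≈ 742.7 mm → Q0 = 525 × 743 mm.
Q1: ⌊743/2⌋ × 525 = 371 × 525 mm
Q2: ⌊525/2⌋ × 371 = 262 × 371 mm
Q3: ⌊371/2⌋ × 262 = 185 × 262 mm
Q4: ⌊262/2⌋ × 185 = 131 × 185 mm

131 × 185 mm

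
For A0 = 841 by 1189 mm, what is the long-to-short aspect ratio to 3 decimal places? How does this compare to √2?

1.414

1189 / 841 = 1.414
Matches √2 ≈ 1.414 — the ISO 216 defining ratio.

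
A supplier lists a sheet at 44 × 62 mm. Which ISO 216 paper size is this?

Aspect ratio 62/44 ≈ 1.409 — close to the ISO √2 ≈ 1.414.
In the B-series (B0 = 1000 × 1414 mm): B9 = 44 × 62 mm.

B9 (44 × 62 mm)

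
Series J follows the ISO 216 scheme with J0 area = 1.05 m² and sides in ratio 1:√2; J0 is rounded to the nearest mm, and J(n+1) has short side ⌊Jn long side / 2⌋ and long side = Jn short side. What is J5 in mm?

Let J0's short side be w mm. w · w√2 = 1.05 m² = 1,050,000 mm², so w ≈ 861.7 mm and w√2 ≈ 1218.6 mm → J0 = 862 × 1219 mm.
J1: ⌊1219/2⌋ × 862 = 609 × 862 mm
J2: ⌊862/2⌋ × 609 = 431 × 609 mm
J3: ⌊609/2⌋ × 431 = 304 × 431 mm
J4: ⌊431/2⌋ × 304 = 215 × 304 mm
J5: ⌊304/2⌋ × 215 = 152 × 215 mm

152 × 215 mm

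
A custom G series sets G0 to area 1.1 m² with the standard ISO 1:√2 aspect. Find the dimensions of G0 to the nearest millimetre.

Let the short side be w mm. Then w · w√2 = 1.1 m² = 1,100,000 mm².
w² = 1,100,000/√2, so w ≈ 881.9 mm; long side = w√2 ≈ 1247.3 mm.

882 × 1247 mm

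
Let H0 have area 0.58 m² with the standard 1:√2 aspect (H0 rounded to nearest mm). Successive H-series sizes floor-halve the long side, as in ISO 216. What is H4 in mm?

Let H0's short side be w mm. w · w√2 = 0.58 m² = 580,000 mm², so w ≈ 640.4 mm and w√2 ≈ 905.7 mm → H0 = 640 × 906 mm.
H1: ⌊906/2⌋ × 640 = 453 × 640 mm
H2: ⌊640/2⌋ × 453 = 320 × 453 mm
H3: ⌊453/2⌋ × 320 = 226 × 320 mm
H4: ⌊320/2⌋ × 226 = 160 × 226 mm

160 × 226 mm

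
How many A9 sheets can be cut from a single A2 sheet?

Each ISO step halves the sheet: 1 × A2 → 2 × A3 → 4 × A4 → 8 × A5 → …
From A2 to A9 is 7 halving steps: 2^7 = 128.

128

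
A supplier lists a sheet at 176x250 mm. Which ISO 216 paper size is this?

B5 (176 × 250 mm)

Aspect ratio 250/176 ≈ 1.420 — close to the ISO √2 ≈ 1.414.
In the B-series (B0 = 1000 × 1414 mm): B5 = 176 × 250 mm.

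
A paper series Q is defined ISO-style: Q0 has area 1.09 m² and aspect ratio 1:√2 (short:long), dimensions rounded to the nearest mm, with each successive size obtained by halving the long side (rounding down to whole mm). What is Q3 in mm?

Let Q0's short side be w mm. w · w√2 = 1.09 m² = 1,090,000 mm², so w ≈ 877.9 mm and w√2 ≈ 1241.6 mm → Q0 = 878 × 1242 mm.
Q1: ⌊1242/2⌋ × 878 = 621 × 878 mm
Q2: ⌊878/2⌋ × 621 = 439 × 621 mm
Q3: ⌊621/2⌋ × 439 = 310 × 439 mm

310 × 439 mm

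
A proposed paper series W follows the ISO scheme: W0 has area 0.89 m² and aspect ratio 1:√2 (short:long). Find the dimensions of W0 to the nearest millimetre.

Let the short side be w mm. Then w · w√2 = 0.89 m² = 890,000 mm².
w² = 890,000/√2, so w ≈ 793.3 mm; long side = w√2 ≈ 1121.9 mm.

793 × 1122 mm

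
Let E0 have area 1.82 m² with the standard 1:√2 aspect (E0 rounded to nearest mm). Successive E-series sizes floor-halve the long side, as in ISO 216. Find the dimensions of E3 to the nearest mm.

Let E0's short side be w mm. w · w√2 = 1.82 m² = 1,820,000 mm², so w ≈ 1134.4 mm and w√2 ≈ 1604.3 mm → E0 = 1134 × 1604 mm.
E1: ⌊1604/2⌋ × 1134 = 802 × 1134 mm
E2: ⌊1134/2⌋ × 802 = 567 × 802 mm
E3: ⌊802/2⌋ × 567 = 401 × 567 mm

401 × 567 mm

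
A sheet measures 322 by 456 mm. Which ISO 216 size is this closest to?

C3 (324 × 458 mm)

Aspect ratio 456/322 ≈ 1.416 — close to the ISO √2 ≈ 1.414.
In the C-series (envelope sizes, between A and B): C3 = 324 × 458 mm.
Off by 4 mm total — nearest standard size.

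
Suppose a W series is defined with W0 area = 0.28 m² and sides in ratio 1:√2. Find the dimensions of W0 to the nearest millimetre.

Let the short side be w mm. Then w · w√2 = 0.28 m² = 280,000 mm².
w² = 280,000/√2, so w ≈ 445.0 mm; long side = w√2 ≈ 629.3 mm.

445 × 629 mm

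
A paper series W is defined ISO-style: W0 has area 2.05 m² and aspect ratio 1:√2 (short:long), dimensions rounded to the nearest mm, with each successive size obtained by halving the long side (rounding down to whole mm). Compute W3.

Let W0's short side be w mm. w · w√2 = 2.05 m² = 2,050,000 mm², so w ≈ 1204.0 mm and w√2 ≈ 1702.7 mm → W0 = 1204 × 1703 mm.
W1: ⌊1703/2⌋ × 1204 = 851 × 1204 mm
W2: ⌊1204/2⌋ × 851 = 602 × 851 mm
W3: ⌊851/2⌋ × 602 = 425 × 602 mm

425 × 602 mm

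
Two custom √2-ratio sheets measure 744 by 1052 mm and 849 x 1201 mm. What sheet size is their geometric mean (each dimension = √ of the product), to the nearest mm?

795 × 1124 mm

Short side: √(744 · 849) = √631656 ≈ 794.8 → 795 mm
Long side: √(1052 · 1201) = √1263452 ≈ 1124.0 → 1124 mm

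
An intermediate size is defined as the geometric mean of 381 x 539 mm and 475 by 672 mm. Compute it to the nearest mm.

Short side: √(381 · 475) = √180975 ≈ 425.4 → 425 mm
Long side: √(539 · 672) = √362208 ≈ 601.8 → 602 mm

425 × 602 mm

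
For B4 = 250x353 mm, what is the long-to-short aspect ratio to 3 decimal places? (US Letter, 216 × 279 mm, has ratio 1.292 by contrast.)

353 / 250 = 1.412
ISO 216 targets √2 ≈ 1.414; the -0.002 deviation is from mm rounding.

1.412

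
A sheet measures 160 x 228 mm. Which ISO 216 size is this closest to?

Aspect ratio 228/160 ≈ 1.425 — close to the ISO √2 ≈ 1.414.
In the C-series (envelope sizes, between A and B): C5 = 162 × 229 mm.
Off by 3 mm total — nearest standard size.

C5 (162 × 229 mm)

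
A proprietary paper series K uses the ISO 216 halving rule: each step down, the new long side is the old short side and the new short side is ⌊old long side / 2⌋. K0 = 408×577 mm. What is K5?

72 × 102 mm

K1: ⌊577/2⌋ × 408 = 288 × 408 mm
K2: ⌊408/2⌋ × 288 = 204 × 288 mm
K3: ⌊288/2⌋ × 204 = 144 × 204 mm
K4: ⌊204/2⌋ × 144 = 102 × 144 mm
K5: ⌊144/2⌋ × 102 = 72 × 102 mm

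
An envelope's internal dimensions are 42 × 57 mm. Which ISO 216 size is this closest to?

C9 (40 × 57 mm)

Aspect ratio 57/42 ≈ 1.357 (ISO target is √2 ≈ 1.414).
In the C-series (envelope sizes, between A and B): C9 = 40 × 57 mm.
Off by 2 mm total — nearest standard size.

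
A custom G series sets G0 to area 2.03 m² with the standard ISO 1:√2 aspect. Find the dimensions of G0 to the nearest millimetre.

1198 × 1694 mm

Let the short side be w mm. Then w · w√2 = 2.03 m² = 2,030,000 mm².
w² = 2,030,000/√2, so w ≈ 1198.1 mm; long side = w√2 ≈ 1694.4 mm.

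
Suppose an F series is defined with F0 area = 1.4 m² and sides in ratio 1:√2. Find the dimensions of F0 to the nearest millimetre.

995 × 1407 mm

Let the short side be w mm. Then w · w√2 = 1.4 m² = 1,400,000 mm².
w² = 1,400,000/√2, so w ≈ 995.0 mm; long side = w√2 ≈ 1407.1 mm.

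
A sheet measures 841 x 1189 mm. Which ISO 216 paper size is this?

Aspect ratio 1189/841 ≈ 1.414 — close to the ISO √2 ≈ 1.414.
In the A-series (A0 area = 1 m²): A0 = 841 × 1189 mm.

A0 (841 × 1189 mm)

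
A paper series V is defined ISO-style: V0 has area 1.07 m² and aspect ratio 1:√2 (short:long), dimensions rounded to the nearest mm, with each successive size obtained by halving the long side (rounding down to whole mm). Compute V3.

307 × 435 mm

Let V0's short side be w mm. w · w√2 = 1.07 m² = 1,070,000 mm², so w ≈ 869.8 mm and w√2 ≈ 1230.1 mm → V0 = 870 × 1230 mm.
V1: ⌊1230/2⌋ × 870 = 615 × 870 mm
V2: ⌊870/2⌋ × 615 = 435 × 615 mm
V3: ⌊615/2⌋ × 435 = 307 × 435 mm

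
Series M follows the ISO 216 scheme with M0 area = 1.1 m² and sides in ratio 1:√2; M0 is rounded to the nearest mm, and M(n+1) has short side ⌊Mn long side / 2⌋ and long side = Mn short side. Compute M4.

220 × 311 mm

Let M0's short side be w mm. w · w√2 = 1.1 m² = 1,100,000 mm², so w ≈ 881.9 mm and w√2 ≈ 1247.3 mm → M0 = 882 × 1247 mm.
M1: ⌊1247/2⌋ × 882 = 623 × 882 mm
M2: ⌊882/2⌋ × 623 = 441 × 623 mm
M3: ⌊623/2⌋ × 441 = 311 × 441 mm
M4: ⌊441/2⌋ × 311 = 220 × 311 mm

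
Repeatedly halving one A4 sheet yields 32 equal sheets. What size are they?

32 = 2^5, so 5 halving steps.
A4 → A5 → … → A9 after 5 steps.

A9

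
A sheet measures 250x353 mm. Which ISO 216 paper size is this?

Aspect ratio 353/250 ≈ 1.412 — close to the ISO √2 ≈ 1.414.
In the B-series (B0 = 1000 × 1414 mm): B4 = 250 × 353 mm.

B4 (250 × 353 mm)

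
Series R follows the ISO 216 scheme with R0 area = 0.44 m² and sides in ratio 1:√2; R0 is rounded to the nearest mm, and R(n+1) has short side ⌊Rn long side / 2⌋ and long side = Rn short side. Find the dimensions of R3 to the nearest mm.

Let R0's short side be w mm. w · w√2 = 0.44 m² = 440,000 mm², so w ≈ 557.8 mm and w√2 ≈ 788.8 mm → R0 = 558 × 789 mm.
R1: ⌊789/2⌋ × 558 = 394 × 558 mm
R2: ⌊558/2⌋ × 394 = 279 × 394 mm
R3: ⌊394/2⌋ × 279 = 197 × 279 mm

197 × 279 mm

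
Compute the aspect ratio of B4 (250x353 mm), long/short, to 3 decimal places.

353 / 250 = 1.412
ISO 216 targets √2 ≈ 1.414; the -0.002 deviation is from mm rounding.

1.412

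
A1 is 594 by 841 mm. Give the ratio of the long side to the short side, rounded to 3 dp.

841 / 594 = 1.416
ISO 216 targets √2 ≈ 1.414; the +0.002 deviation is from mm rounding.

1.416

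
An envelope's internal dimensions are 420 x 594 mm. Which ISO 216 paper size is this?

Aspect ratio 594/420 ≈ 1.414 — close to the ISO √2 ≈ 1.414.
In the A-series (A0 area = 1 m²): A2 = 420 × 594 mm.

A2 (420 × 594 mm)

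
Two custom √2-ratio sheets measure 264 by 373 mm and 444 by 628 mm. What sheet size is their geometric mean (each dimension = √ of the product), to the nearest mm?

Short side: √(264 · 444) = √117216 ≈ 342.4 → 342 mm
Long side: √(373 · 628) = √234244 ≈ 484.0 → 484 mm

342 × 484 mm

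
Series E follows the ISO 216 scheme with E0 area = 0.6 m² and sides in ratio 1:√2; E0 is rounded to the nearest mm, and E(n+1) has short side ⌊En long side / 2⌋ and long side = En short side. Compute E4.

162 × 230 mm

Let E0's short side be w mm. w · w√2 = 0.6 m² = 600,000 mm², so w ≈ 651.4 mm and w√2 ≈ 921.2 mm → E0 = 651 × 921 mm.
E1: ⌊921/2⌋ × 651 = 460 × 651 mm
E2: ⌊651/2⌋ × 460 = 325 × 460 mm
E3: ⌊460/2⌋ × 325 = 230 × 325 mm
E4: ⌊325/2⌋ × 230 = 162 × 230 mm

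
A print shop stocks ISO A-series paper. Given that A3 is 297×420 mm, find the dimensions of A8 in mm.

A4: ⌊420/2⌋ × 297 = 210 × 297 mm
A5: ⌊297/2⌋ × 210 = 148 × 210 mm
A6: ⌊210/2⌋ × 148 = 105 × 148 mm
A7: ⌊148/2⌋ × 105 = 74 × 105 mm
A8: ⌊105/2⌋ × 74 = 52 × 74 mm

52 × 74 mm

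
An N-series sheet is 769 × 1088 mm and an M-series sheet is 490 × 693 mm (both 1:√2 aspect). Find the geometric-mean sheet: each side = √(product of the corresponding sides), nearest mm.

Short side: √(769 · 490) = √376810 ≈ 613.8 → 614 mm
Long side: √(1088 · 693) = √753984 ≈ 868.3 → 868 mm

614 × 868 mm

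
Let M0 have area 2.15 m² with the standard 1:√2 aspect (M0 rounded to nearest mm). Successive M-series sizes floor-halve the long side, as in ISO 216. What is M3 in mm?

Let M0's short side be w mm. w · w√2 = 2.15 m² = 2,150,000 mm², so w ≈ 1233.0 mm and w√2 ≈ 1743.7 mm → M0 = 1233 × 1744 mm.
M1: ⌊1744/2⌋ × 1233 = 872 × 1233 mm
M2: ⌊1233/2⌋ × 872 = 616 × 872 mm
M3: ⌊872/2⌋ × 616 = 436 × 616 mm

436 × 616 mm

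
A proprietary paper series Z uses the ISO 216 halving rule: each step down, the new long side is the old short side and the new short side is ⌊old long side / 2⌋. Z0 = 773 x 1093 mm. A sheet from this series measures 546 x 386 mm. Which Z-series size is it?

Z2

Z0: 773 × 1093 mm
Z1: 546 × 773 mm
Z2: 386 × 546 mm
Z3: 273 × 386 mm
→ matches Z2.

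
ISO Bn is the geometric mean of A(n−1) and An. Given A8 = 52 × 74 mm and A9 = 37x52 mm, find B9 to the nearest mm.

Short side: √(52 · 37) = √1924 ≈ 43.9 → 44 mm
Long side: √(74 · 52) = √3848 ≈ 62.0 → 62 mm

44 × 62 mm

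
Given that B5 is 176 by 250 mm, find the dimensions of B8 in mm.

62 × 88 mm

B6: ⌊250/2⌋ × 176 = 125 × 176 mm
B7: ⌊176/2⌋ × 125 = 88 × 125 mm
B8: ⌊125/2⌋ × 88 = 62 × 88 mm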